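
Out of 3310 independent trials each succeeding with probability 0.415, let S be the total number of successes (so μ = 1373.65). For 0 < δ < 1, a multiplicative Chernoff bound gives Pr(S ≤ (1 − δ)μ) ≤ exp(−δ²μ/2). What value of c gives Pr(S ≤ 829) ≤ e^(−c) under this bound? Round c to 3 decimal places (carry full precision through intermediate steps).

Write 829 = (1 − δ)μ, so δ = 1 − 829/1373.65 = 0.3964984…
Then the exponent is δ²μ/2 = (μ − 829)²/(2μ) = 107.976421.

107.976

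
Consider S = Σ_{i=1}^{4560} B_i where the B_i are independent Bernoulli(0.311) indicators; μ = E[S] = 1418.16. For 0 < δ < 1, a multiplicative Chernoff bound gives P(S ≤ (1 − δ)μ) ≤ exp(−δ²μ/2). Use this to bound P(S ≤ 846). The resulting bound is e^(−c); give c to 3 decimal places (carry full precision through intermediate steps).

115.420

Write 846 = (1 − δ)μ, so δ = 1 − 846/1418.16 = 0.4034524…
Then the exponent is δ²μ/2 = (μ − 846)²/(2μ) = 115.419651.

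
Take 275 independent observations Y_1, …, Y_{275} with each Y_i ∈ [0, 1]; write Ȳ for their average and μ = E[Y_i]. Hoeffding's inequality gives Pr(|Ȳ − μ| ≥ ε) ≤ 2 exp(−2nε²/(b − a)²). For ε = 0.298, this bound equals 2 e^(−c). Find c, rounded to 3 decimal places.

48.842

c = 2nε²/(b − a)² = 2·275·0.298² / 1² = 48.8422.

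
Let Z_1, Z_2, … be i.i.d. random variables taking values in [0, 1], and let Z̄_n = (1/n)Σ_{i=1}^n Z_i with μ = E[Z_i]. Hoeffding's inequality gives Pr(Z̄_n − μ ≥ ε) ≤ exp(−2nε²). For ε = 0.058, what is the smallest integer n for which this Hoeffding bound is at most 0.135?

298

Require exp(−2nε²) ≤ 0.135, i.e. 2nε² ≥ ln(1/0.135) = 2.002481.
So n ≥ 2.002481 / (2·0.058²) = 297.634.
The smallest integer n is 298.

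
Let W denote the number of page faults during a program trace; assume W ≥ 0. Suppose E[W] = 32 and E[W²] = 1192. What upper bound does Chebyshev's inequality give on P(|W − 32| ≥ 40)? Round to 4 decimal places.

0.1050

Var(W) = E[W²] − (E[W])² = 1192 − 1024 = 168.
Chebyshev's inequality: P(|W − μ| ≥ t) ≤ Var(W)/t² = 168/1600 = 0.1050.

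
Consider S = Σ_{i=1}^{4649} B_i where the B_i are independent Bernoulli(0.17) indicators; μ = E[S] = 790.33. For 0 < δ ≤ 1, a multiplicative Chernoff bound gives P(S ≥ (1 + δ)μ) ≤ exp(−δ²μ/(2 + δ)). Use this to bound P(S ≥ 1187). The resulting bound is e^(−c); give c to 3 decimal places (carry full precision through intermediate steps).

Write 1187 = (1 + δ)μ, so δ = 1187/790.33 − 1 = 0.5019043…
Then the exponent is δ²μ/(2 + δ) = (1187 − μ)² / (μ·(2 + δ)) = 79.575533.

79.576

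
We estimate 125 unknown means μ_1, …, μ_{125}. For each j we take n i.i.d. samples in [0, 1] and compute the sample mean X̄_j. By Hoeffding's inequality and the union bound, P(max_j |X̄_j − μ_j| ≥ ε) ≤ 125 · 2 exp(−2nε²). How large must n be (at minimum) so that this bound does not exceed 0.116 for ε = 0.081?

Need 2·125·exp(−2nε²) ≤ 0.116, i.e. exp(−2nε²) ≤ 0.116/250.
So 2nε² ≥ ln(250/0.116) = 7.675626.
Hence n ≥ 7.675626/(2·0.081²) = 584.943.
The smallest integer n is 585.

585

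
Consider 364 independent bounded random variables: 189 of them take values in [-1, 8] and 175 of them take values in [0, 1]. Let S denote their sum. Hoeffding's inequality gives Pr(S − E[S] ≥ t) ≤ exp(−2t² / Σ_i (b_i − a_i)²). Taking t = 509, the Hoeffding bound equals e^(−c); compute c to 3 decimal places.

Σ(b_i − a_i)² = 189·9² + 175·1² = 15484.
c = 2t² / 15484 = 2·509² / 15484 = 33.4644.

33.464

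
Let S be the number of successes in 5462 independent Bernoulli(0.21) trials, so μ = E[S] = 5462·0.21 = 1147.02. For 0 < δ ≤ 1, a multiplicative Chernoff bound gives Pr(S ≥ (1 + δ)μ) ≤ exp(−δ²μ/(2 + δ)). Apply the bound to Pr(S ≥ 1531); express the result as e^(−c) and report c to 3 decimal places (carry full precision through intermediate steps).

55.056

Write 1531 = (1 + δ)μ, so δ = 1531/1147.02 − 1 = 0.3347631…
Then the exponent is δ²μ/(2 + δ) = (1531 − μ)² / (μ·(2 + δ)) = 55.055840.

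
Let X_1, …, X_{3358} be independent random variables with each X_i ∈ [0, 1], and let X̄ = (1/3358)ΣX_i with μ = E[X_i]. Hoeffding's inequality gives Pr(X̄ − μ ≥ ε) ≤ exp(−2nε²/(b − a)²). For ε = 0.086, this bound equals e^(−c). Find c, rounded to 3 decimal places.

49.672

c = 2nε²/(b − a)² = 2·3358·0.086² / 1² = 49.6715.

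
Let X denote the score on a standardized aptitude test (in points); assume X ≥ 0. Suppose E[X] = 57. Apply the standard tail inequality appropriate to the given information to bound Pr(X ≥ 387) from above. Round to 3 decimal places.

0.147

Only the mean of a non-negative variable is known, so Markov's inequality is the applicable tail bound.
Markov's inequality: for a non-negative random variable, Pr(X ≥ a) ≤ E[X]/a.
Here E[X] = 57 and a = 387, so the bound is 57/387 = 0.1473.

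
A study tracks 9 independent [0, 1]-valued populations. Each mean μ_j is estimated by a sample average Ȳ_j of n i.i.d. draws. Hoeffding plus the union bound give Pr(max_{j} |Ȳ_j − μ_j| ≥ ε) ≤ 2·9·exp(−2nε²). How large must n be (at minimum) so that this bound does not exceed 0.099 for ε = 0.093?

301

Need 2·9·exp(−2nε²) ≤ 0.099, i.e. exp(−2nε²) ≤ 0.099/18.
So 2nε² ≥ ln(18/0.099) = 5.203007.
Hence n ≥ 5.203007/(2·0.093²) = 300.787.
The smallest integer n is 301.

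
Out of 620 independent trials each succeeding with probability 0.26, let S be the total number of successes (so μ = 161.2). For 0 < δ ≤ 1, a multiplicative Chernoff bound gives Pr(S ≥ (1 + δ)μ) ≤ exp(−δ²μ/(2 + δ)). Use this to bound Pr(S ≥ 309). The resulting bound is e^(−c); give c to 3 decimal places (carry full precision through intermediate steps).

46.459

Write 309 = (1 + δ)μ, so δ = 309/161.2 − 1 = 0.9168734…
Then the exponent is δ²μ/(2 + δ) = (309 − μ)² / (μ·(2 + δ)) = 46.458613.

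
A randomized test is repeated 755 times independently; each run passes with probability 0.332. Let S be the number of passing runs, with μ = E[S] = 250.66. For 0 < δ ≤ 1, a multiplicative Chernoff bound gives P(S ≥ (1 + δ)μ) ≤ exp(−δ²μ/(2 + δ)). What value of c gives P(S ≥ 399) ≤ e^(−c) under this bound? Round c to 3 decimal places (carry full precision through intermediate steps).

Write 399 = (1 + δ)μ, so δ = 399/250.66 − 1 = 0.5917977…
Then the exponent is δ²μ/(2 + δ) = (399 − μ)² / (μ·(2 + δ)) = 33.871187.

33.871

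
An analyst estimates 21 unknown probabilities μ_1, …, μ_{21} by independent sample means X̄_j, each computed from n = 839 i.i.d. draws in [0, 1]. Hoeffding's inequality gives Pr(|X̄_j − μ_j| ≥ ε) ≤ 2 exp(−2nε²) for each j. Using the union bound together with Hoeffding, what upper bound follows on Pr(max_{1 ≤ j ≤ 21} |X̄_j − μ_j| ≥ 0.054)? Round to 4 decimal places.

0.3149

Per-experiment Hoeffding bound: 2·exp(−2·839·0.054²) = 2·exp(−4.89305) = 0.014997.
Union bound over 21 events: 21·0.014997 = 0.31494.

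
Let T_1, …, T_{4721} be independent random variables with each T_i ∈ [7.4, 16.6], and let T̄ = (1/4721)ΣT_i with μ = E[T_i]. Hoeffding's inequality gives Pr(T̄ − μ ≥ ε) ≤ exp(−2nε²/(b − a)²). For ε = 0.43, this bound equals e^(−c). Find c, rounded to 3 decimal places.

20.626

c = 2nε²/(b − a)² = 2·4721·0.43² / 9.2² = 20.6265.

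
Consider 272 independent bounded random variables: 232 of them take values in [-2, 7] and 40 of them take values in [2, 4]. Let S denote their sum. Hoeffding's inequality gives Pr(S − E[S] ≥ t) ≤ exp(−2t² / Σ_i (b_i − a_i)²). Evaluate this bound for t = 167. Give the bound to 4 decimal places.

Σ(b_i − a_i)² = 232·9² + 40·2² = 18952.
Exponent = 2·167² / 18952 = 2.94312.
Bound = exp(−2.94312) = 0.05270.

0.0527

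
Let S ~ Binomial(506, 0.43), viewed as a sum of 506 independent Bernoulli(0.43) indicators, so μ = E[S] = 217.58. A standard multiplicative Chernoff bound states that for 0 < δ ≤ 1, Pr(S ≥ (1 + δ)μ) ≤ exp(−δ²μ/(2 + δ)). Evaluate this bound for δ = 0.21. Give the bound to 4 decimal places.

0.0130

Exponent = δ²μ/(2 + δ) = 0.21²·217.58/2.21 = 4.3418.
Bound = exp(−4.3418) = 0.01301.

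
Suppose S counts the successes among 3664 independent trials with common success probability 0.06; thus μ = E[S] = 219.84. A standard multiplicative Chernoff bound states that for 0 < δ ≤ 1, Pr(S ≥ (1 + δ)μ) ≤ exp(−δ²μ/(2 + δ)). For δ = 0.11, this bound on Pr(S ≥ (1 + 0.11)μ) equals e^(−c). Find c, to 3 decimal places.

c = δ²μ/(2 + δ) = 0.11²·219.84/(2 + 0.11) = 1.2607.

1.261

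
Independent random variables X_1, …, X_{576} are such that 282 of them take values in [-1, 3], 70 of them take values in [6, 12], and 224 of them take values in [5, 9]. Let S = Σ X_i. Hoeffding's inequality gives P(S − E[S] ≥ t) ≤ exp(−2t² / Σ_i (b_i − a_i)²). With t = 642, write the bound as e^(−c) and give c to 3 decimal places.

77.650

Σ(b_i − a_i)² = 282·4² + 70·6² + 224·4² = 10616.
c = 2t² / 10616 = 2·642² / 10616 = 77.6496.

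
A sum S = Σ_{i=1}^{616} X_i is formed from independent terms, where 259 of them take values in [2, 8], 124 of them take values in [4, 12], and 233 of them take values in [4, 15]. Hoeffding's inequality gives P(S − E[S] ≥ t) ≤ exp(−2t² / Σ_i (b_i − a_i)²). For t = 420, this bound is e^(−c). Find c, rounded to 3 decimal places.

7.762

Σ(b_i − a_i)² = 259·6² + 124·8² + 233·11² = 45453.
c = 2t² / 45453 = 2·420² / 45453 = 7.7619.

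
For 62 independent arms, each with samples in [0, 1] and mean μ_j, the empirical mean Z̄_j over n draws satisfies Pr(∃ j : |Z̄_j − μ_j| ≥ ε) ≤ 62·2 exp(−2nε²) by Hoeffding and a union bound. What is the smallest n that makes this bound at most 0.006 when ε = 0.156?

205

Need 2·62·exp(−2nε²) ≤ 0.006, i.e. exp(−2nε²) ≤ 0.006/124.
So 2nε² ≥ ln(124/0.006) = 9.936277.
Hence n ≥ 9.936277/(2·0.156²) = 204.148.
The smallest integer n is 205.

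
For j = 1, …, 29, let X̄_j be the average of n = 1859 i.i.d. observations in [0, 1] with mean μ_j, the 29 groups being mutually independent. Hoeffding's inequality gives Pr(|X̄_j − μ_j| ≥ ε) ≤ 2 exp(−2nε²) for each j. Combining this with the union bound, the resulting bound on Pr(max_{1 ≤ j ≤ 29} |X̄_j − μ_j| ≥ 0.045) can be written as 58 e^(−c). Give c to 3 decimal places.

Union bound over the 29 events: Pr(max_{1 ≤ j ≤ 29} |X̄_j − μ_j| ≥ 0.045) ≤ 29·2·exp(−2nε²) = 58 exp(−2·1859·0.045²).
So c = 2·1859·0.045² = 7.5290.

7.529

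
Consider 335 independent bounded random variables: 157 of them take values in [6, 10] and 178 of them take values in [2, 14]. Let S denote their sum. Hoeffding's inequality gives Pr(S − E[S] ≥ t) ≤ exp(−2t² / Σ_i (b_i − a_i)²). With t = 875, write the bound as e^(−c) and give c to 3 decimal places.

Σ(b_i − a_i)² = 157·4² + 178·12² = 28144.
c = 2t² / 28144 = 2·875² / 28144 = 54.4077.

54.408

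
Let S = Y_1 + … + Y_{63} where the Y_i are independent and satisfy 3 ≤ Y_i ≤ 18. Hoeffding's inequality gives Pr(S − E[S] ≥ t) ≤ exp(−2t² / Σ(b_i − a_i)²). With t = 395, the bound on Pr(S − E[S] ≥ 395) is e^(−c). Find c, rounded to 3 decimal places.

Σ(b_i − a_i)² = 63·(15)² = 14175.
c = 2t²/14175 = 2·395²/14175 = 22.0141.

22.014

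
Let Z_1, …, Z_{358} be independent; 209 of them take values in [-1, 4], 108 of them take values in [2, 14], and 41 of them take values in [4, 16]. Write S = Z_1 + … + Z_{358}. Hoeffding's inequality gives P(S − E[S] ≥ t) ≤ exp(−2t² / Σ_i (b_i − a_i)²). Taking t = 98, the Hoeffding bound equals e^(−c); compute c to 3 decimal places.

0.720

Σ(b_i − a_i)² = 209·5² + 108·12² + 41·12² = 26681.
c = 2t² / 26681 = 2·98² / 26681 = 0.7199.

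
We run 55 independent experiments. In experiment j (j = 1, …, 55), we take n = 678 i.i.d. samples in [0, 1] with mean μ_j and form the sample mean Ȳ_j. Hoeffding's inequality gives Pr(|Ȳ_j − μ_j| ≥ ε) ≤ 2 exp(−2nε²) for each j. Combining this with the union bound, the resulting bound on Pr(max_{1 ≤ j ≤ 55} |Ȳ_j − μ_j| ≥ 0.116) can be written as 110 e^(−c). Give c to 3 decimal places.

18.246

Union bound over the 55 events: Pr(max_{1 ≤ j ≤ 55} |Ȳ_j − μ_j| ≥ 0.116) ≤ 55·2·exp(−2nε²) = 110 exp(−2·678·0.116²).
So c = 2·678·0.116² = 18.2463.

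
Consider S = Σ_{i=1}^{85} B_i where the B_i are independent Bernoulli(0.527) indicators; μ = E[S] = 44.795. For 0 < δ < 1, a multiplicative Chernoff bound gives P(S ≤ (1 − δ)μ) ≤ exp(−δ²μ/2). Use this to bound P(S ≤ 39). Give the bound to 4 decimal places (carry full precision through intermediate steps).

0.6874

Write 39 = (1 − δ)μ, so δ = 1 − 39/44.795 = 0.1293671…
Then the exponent is δ²μ/2 = (μ − 39)²/(2μ) = 0.374841.
Bound = exp(−0.374841) = 0.68740.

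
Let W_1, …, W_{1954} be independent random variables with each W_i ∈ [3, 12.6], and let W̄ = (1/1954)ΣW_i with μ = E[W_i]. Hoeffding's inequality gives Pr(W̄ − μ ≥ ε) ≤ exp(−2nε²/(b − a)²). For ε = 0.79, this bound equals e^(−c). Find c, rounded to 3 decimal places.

26.465

c = 2nε²/(b − a)² = 2·1954·0.79² / 9.6² = 26.4647.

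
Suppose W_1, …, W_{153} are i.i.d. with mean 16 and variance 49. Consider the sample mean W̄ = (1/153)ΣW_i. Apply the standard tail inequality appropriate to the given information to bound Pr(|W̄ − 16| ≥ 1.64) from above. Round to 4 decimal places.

With mean and variance of each term known, Chebyshev's inequality bounds the deviation of the sum (or sample mean).
Var(W̄) = Var(W_i)/n = 49/153 = 0.32026.
Chebyshev: Pr(|W̄ − 16| ≥ 1.64) ≤ Var(W̄)/(1.64)² = 49/(153·1.64²) = 0.1191.

0.1191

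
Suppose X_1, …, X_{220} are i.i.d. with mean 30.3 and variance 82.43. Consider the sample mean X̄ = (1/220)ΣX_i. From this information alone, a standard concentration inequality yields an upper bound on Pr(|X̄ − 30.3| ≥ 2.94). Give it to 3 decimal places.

With mean and variance of each term known, Chebyshev's inequality bounds the deviation of the sum (or sample mean).
Var(X̄) = Var(X_i)/n = 82.43/220 = 0.37468.
Chebyshev: Pr(|X̄ − 30.3| ≥ 2.94) ≤ Var(X̄)/(2.94)² = 82.43/(220·2.94²) = 0.0433.

0.043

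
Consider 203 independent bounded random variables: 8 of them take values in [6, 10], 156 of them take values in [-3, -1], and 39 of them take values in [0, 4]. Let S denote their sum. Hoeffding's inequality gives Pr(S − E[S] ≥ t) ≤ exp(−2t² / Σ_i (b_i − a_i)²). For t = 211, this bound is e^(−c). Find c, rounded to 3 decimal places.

64.711

Σ(b_i − a_i)² = 8·4² + 156·2² + 39·4² = 1376.
c = 2t² / 1376 = 2·211² / 1376 = 64.7108.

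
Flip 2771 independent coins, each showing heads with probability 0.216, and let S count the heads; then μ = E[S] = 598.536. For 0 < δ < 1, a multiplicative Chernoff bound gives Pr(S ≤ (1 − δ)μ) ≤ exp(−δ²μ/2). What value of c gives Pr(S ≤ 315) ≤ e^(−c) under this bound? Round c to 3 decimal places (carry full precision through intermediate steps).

Write 315 = (1 − δ)μ, so δ = 1 − 315/598.536 = 0.4737159…
Then the exponent is δ²μ/2 = (μ − 315)²/(2μ) = 67.157751.

67.158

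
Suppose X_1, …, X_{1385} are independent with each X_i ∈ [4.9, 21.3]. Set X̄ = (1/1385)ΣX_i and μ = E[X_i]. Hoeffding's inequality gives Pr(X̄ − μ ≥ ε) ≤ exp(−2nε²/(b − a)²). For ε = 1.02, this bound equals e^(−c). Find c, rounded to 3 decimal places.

c = 2nε²/(b − a)² = 2·1385·1.02² / 16.4² = 10.7150.

10.715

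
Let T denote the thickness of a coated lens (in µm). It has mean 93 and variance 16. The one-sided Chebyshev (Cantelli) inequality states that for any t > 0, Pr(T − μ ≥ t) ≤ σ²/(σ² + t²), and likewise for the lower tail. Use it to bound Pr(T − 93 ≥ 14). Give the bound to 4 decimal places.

0.0755

Here σ² = 16 and t = 14, so σ² + t² = 212.
Cantelli's bound: 16/212 = 0.0755.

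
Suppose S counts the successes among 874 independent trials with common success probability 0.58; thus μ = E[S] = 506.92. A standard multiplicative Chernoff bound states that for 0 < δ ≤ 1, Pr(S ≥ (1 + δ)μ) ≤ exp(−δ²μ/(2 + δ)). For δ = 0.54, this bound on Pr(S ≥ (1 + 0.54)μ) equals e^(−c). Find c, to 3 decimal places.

c = δ²μ/(2 + δ) = 0.54²·506.92/(2 + 0.54) = 58.1960.

58.196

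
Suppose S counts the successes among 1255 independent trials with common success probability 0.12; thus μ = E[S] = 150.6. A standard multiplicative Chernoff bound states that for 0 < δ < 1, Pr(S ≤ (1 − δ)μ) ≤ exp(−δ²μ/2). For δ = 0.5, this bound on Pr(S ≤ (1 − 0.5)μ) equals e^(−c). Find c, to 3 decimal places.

18.825

c = δ²μ/2 = 0.5²·150.6/2 = 18.8250.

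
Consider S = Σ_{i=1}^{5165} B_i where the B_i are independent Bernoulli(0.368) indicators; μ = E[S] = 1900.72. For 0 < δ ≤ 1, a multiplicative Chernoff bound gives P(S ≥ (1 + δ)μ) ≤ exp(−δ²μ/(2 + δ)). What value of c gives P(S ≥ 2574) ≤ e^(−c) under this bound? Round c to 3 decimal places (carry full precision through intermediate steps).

101.304

Write 2574 = (1 + δ)μ, so δ = 2574/1900.72 − 1 = 0.3542237…
Then the exponent is δ²μ/(2 + δ) = (2574 − μ)² / (μ·(2 + δ)) = 101.303759.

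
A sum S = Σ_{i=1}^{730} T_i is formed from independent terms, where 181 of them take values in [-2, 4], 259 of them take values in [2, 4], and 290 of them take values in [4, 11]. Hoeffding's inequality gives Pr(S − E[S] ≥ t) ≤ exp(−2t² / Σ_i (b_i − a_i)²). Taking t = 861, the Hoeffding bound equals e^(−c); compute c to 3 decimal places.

68.130

Σ(b_i − a_i)² = 181·6² + 259·2² + 290·7² = 21762.
c = 2t² / 21762 = 2·861² / 21762 = 68.1299.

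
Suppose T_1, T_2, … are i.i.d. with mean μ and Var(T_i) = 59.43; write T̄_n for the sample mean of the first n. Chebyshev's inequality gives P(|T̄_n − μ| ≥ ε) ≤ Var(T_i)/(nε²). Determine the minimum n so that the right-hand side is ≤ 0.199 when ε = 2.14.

66

Require 59.43/(n·2.14²) ≤ 0.199, i.e. n ≥ 59.43/(0.199·2.14²) = 65.212.
The smallest integer n is 66.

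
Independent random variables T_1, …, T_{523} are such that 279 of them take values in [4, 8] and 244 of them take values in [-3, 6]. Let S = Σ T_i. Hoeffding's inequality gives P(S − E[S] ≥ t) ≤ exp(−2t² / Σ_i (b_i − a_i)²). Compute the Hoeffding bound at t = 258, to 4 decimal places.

0.0041

Σ(b_i − a_i)² = 279·4² + 244·9² = 24228.
Exponent = 2·258² / 24228 = 5.49480.
Bound = exp(−5.49480) = 0.00411.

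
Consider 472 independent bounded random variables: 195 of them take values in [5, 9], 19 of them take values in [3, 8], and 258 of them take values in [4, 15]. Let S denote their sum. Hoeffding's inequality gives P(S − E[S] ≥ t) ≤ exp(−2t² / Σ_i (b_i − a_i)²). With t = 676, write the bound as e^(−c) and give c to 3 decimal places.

26.253

Σ(b_i − a_i)² = 195·4² + 19·5² + 258·11² = 34813.
c = 2t² / 34813 = 2·676² / 34813 = 26.2532.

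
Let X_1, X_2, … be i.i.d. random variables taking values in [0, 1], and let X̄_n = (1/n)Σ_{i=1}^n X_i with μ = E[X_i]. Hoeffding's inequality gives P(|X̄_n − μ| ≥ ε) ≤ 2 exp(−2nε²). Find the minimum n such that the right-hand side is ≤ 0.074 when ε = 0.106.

Require 2·exp(−2nε²) ≤ 0.074, i.e. 2nε² ≥ ln(2/0.074) = 3.296837.
So n ≥ 3.296837 / (2·0.106²) = 146.709.
The smallest integer n is 147.

147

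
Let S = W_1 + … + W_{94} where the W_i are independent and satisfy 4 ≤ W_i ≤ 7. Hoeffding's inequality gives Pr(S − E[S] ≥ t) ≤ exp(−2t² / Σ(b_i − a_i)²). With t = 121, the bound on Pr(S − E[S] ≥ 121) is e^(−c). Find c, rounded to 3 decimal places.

34.612

Σ(b_i − a_i)² = 94·(3)² = 846.
c = 2t²/846 = 2·121²/846 = 34.6123.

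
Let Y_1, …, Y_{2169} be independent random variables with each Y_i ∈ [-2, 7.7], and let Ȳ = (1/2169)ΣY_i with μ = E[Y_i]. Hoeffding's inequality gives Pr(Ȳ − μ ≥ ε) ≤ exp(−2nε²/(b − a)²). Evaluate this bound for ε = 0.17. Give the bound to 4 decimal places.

0.2638

Exponent: 2nε²/(b − a)² = 2·2169·0.17² / 9.7² = 1.33243.
Bound = exp(−1.33243) = 0.26384.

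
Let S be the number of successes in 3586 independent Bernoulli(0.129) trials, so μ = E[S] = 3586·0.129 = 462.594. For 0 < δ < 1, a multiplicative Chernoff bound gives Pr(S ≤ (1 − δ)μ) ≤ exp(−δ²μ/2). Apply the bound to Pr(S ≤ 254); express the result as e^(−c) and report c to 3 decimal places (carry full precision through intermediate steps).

Write 254 = (1 − δ)μ, so δ = 1 − 254/462.594 = 0.4509224…
Then the exponent is δ²μ/2 = (μ − 254)²/(2μ) = 47.029854.

47.030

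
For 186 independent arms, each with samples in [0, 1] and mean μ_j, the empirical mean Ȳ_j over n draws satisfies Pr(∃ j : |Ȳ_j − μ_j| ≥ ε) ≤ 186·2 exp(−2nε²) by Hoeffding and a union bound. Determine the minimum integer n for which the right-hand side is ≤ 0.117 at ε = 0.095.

447

Need 2·186·exp(−2nε²) ≤ 0.117, i.e. exp(−2nε²) ≤ 0.117/372.
So 2nε² ≥ ln(372/0.117) = 8.064475.
Hence n ≥ 8.064475/(2·0.095²) = 446.785.
The smallest integer n is 447.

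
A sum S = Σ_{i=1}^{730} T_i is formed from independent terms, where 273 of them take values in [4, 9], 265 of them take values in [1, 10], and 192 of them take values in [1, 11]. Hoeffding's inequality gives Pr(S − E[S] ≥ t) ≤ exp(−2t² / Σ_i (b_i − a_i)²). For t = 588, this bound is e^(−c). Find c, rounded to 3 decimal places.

14.561

Σ(b_i − a_i)² = 273·5² + 265·9² + 192·10² = 47490.
c = 2t² / 47490 = 2·588² / 47490 = 14.5607.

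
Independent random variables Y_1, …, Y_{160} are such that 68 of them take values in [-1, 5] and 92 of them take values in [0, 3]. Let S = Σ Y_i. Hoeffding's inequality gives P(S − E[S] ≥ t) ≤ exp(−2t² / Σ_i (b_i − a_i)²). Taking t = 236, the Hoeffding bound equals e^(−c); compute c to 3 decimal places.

Σ(b_i − a_i)² = 68·6² + 92·3² = 3276.
c = 2t² / 3276 = 2·236² / 3276 = 34.0024.

34.002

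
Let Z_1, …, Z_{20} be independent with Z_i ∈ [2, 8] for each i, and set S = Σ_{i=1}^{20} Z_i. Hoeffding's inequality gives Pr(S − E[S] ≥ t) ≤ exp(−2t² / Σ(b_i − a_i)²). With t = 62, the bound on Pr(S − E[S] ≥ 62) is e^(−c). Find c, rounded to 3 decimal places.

Σ(b_i − a_i)² = 20·(6)² = 720.
c = 2t²/720 = 2·62²/720 = 10.6778.

10.678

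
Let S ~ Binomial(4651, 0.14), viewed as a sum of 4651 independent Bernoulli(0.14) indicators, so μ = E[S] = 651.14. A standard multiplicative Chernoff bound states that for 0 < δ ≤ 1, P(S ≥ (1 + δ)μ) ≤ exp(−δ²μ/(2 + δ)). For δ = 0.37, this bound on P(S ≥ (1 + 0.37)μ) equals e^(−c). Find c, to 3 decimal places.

c = δ²μ/(2 + δ) = 0.37²·651.14/(2 + 0.37) = 37.6123.

37.612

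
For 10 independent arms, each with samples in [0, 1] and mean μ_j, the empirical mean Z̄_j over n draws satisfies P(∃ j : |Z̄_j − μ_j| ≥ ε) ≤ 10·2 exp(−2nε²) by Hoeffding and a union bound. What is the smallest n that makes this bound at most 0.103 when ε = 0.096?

Need 2·10·exp(−2nε²) ≤ 0.103, i.e. exp(−2nε²) ≤ 0.103/20.
So 2nε² ≥ ln(20/0.103) = 5.268759.
Hence n ≥ 5.268759/(2·0.096²) = 285.848.
The smallest integer n is 286.

286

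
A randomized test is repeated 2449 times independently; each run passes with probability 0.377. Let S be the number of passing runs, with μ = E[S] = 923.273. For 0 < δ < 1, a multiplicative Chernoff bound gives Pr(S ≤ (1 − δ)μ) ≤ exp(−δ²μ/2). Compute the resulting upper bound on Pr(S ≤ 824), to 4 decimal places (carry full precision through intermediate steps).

Write 824 = (1 − δ)μ, so δ = 1 − 824/923.273 = 0.1075229…
Then the exponent is δ²μ/2 = (μ − 824)²/(2μ) = 5.337061.
Bound = exp(−5.337061) = 0.00481.

0.0048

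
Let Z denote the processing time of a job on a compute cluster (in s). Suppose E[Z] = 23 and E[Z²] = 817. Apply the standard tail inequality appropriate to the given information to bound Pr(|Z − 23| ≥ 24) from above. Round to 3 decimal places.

0.500

The first two moments determine the variance, so Chebyshev's inequality is the sharpest standard bound available.
Var(Z) = E[Z²] − (E[Z])² = 817 − 529 = 288.
Chebyshev's inequality: Pr(|Z − μ| ≥ t) ≤ Var(Z)/t² = 288/576 = 0.5000.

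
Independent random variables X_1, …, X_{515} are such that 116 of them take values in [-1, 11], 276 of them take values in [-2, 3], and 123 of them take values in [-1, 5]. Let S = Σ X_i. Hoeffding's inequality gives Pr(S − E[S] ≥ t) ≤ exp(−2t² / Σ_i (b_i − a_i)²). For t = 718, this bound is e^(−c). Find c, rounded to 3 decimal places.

Σ(b_i − a_i)² = 116·12² + 276·5² + 123·6² = 28032.
c = 2t² / 28032 = 2·718² / 28032 = 36.7811.

36.781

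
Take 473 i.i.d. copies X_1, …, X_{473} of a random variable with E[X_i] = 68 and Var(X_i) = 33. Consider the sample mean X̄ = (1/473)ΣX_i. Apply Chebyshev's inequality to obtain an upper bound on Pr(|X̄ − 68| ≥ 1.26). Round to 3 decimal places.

0.044

Var(X̄) = Var(X_i)/n = 33/473 = 0.069767.
Chebyshev: Pr(|X̄ − 68| ≥ 1.26) ≤ Var(X̄)/(1.26)² = 33/(473·1.26²) = 0.0439.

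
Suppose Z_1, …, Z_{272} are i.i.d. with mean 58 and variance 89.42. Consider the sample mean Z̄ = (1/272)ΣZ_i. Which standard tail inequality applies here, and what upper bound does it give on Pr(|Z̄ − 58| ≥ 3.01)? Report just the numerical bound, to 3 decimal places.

0.036

With mean and variance of each term known, Chebyshev's inequality bounds the deviation of the sum (or sample mean).
Var(Z̄) = Var(Z_i)/n = 89.42/272 = 0.32875.
Chebyshev: Pr(|Z̄ − 58| ≥ 3.01) ≤ Var(Z̄)/(3.01)² = 89.42/(272·3.01²) = 0.0363.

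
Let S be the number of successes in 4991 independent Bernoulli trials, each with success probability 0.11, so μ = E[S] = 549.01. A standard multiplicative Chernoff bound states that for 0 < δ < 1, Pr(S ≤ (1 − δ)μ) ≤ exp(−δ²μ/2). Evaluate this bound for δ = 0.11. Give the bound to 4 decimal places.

0.0361

Exponent = δ²μ/2 = 0.11²·549.01/2 = 3.3215.
Bound = exp(−3.3215) = 0.03610.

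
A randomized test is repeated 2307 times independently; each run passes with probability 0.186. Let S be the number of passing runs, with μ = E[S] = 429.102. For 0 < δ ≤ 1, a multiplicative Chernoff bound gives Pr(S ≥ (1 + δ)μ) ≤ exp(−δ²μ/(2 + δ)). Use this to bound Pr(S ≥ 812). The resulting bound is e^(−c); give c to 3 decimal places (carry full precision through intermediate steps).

Write 812 = (1 + δ)μ, so δ = 812/429.102 − 1 = 0.892324…
Then the exponent is δ²μ/(2 + δ) = (812 − μ)² / (μ·(2 + δ)) = 118.129596.

118.130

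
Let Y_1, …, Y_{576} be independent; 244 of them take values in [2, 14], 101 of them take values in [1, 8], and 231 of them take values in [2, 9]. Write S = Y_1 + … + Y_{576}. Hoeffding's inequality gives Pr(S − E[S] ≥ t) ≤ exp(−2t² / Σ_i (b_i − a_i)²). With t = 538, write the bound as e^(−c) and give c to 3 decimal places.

11.262

Σ(b_i − a_i)² = 244·12² + 101·7² + 231·7² = 51404.
c = 2t² / 51404 = 2·538² / 51404 = 11.2615.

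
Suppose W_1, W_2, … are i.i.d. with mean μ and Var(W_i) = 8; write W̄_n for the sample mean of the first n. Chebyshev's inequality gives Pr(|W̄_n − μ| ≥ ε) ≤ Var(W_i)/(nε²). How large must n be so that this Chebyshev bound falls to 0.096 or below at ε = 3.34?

Require 8/(n·3.34²) ≤ 0.096, i.e. n ≥ 8/(0.096·3.34²) = 7.470.
The smallest integer n is 8.

8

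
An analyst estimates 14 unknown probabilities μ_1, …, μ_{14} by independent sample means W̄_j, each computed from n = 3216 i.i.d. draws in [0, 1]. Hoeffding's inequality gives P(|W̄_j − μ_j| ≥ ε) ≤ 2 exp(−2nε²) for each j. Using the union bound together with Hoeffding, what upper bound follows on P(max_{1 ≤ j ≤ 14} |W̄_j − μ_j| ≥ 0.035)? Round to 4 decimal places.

Per-experiment Hoeffding bound: 2·exp(−2·3216·0.035²) = 2·exp(−7.87920) = 0.00075707.
Union bound over 14 events: 14·0.00075707 = 0.01060.

0.0106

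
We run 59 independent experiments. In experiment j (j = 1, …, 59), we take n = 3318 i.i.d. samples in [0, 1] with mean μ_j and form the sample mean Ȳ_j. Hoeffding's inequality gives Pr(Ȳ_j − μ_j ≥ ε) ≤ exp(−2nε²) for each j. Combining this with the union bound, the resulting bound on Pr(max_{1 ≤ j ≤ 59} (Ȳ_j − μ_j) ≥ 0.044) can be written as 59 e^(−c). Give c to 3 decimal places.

Union bound over the 59 events: Pr(max_{1 ≤ j ≤ 59} (Ȳ_j − μ_j) ≥ 0.044) ≤ 59·exp(−2nε²) = 59 exp(−2·3318·0.044²).
So c = 2·3318·0.044² = 12.8473.

12.847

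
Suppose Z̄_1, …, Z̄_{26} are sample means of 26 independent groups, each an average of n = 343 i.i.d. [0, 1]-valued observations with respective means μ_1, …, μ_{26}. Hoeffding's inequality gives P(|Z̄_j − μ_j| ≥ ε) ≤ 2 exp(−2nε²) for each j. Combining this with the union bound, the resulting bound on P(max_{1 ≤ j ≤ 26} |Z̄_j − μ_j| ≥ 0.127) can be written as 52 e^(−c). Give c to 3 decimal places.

11.064

Union bound over the 26 events: P(max_{1 ≤ j ≤ 26} |Z̄_j − μ_j| ≥ 0.127) ≤ 26·2·exp(−2nε²) = 52 exp(−2·343·0.127²).
So c = 2·343·0.127² = 11.0645.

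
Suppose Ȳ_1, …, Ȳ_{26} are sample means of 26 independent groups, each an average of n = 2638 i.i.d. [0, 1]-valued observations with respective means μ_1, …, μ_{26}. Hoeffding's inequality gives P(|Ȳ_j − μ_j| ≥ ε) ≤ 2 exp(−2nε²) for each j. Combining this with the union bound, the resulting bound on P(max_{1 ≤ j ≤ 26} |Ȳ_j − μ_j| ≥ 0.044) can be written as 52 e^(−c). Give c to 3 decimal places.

10.214

Union bound over the 26 events: P(max_{1 ≤ j ≤ 26} |Ȳ_j − μ_j| ≥ 0.044) ≤ 26·2·exp(−2nε²) = 52 exp(−2·2638·0.044²).
So c = 2·2638·0.044² = 10.2143.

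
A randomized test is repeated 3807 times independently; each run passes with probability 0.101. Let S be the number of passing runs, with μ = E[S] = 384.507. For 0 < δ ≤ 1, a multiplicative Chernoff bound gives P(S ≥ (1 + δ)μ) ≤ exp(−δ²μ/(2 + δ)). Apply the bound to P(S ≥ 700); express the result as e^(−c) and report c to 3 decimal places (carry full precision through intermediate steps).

Write 700 = (1 + δ)μ, so δ = 700/384.507 − 1 = 0.820513…
Then the exponent is δ²μ/(2 + δ) = (700 − μ)² / (μ·(2 + δ)) = 91.779798.

91.780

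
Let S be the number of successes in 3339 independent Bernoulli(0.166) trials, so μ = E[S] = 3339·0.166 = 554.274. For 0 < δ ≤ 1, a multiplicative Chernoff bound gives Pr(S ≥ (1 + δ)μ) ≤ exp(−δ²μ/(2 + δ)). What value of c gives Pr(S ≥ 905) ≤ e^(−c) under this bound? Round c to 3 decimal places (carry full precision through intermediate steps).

Write 905 = (1 + δ)μ, so δ = 905/554.274 − 1 = 0.6327665…
Then the exponent is δ²μ/(2 + δ) = (905 − μ)² / (μ·(2 + δ)) = 84.294469.

84.294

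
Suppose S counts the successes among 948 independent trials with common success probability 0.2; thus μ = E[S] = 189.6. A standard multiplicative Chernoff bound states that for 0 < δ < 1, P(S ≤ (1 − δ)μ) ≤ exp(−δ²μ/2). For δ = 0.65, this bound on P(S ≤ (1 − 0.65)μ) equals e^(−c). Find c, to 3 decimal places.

c = δ²μ/2 = 0.65²·189.6/2 = 40.0530.

40.053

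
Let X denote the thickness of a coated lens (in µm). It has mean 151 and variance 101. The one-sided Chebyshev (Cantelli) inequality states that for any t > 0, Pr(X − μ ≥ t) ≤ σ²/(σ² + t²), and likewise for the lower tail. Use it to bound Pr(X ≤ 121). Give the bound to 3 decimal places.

Here σ² = 101 and t = 30, so σ² + t² = 1001.
Cantelli's bound: 101/1001 = 0.1009.

0.101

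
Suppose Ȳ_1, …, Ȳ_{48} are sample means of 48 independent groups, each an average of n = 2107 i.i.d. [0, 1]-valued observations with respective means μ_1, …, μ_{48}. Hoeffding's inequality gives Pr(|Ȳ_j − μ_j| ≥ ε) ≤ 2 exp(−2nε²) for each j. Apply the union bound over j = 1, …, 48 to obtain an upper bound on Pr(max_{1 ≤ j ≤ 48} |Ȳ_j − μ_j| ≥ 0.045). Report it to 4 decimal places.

0.0189

Per-experiment Hoeffding bound: 2·exp(−2·2107·0.045²) = 2·exp(−8.53335) = 0.00039359.
Union bound over 48 events: 48·0.00039359 = 0.01889.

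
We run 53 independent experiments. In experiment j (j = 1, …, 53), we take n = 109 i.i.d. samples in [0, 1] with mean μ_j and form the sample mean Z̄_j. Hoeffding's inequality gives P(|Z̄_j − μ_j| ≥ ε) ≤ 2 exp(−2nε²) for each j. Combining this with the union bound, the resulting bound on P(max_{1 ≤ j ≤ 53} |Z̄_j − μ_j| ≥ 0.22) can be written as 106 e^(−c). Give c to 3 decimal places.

10.551

Union bound over the 53 events: P(max_{1 ≤ j ≤ 53} |Z̄_j − μ_j| ≥ 0.22) ≤ 53·2·exp(−2nε²) = 106 exp(−2·109·0.22²).
So c = 2·109·0.22² = 10.5512.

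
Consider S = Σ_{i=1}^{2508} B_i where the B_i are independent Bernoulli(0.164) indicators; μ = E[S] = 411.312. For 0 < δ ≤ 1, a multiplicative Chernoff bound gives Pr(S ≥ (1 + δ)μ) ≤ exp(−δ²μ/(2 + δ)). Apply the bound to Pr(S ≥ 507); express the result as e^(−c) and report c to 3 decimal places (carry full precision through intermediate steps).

9.971

Write 507 = (1 + δ)μ, so δ = 507/411.312 − 1 = 0.2326409…
Then the exponent is δ²μ/(2 + δ) = (507 − μ)² / (μ·(2 + δ)) = 9.970678.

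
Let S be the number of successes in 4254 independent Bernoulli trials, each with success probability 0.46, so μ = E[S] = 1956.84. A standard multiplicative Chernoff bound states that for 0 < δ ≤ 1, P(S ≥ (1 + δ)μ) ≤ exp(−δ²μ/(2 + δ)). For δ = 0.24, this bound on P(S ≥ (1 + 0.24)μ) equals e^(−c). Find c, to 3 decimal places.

c = δ²μ/(2 + δ) = 0.24²·1956.84/(2 + 0.24) = 50.3187.

50.319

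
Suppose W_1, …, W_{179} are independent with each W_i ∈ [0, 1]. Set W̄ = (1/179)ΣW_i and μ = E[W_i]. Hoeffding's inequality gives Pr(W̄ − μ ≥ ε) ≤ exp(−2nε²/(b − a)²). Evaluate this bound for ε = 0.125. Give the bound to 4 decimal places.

Exponent: 2nε²/(b − a)² = 2·179·0.125² / 1² = 5.59375.
Bound = exp(−5.59375) = 0.00372.

0.0037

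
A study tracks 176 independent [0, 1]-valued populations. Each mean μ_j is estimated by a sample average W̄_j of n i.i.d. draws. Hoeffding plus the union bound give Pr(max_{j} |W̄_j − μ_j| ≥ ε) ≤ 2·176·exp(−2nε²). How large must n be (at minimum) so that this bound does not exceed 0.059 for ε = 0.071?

Need 2·176·exp(−2nε²) ≤ 0.059, i.e. exp(−2nε²) ≤ 0.059/352.
So 2nε² ≥ ln(352/0.059) = 8.693849.
Hence n ≥ 8.693849/(2·0.071²) = 862.314.
The smallest integer n is 863.

863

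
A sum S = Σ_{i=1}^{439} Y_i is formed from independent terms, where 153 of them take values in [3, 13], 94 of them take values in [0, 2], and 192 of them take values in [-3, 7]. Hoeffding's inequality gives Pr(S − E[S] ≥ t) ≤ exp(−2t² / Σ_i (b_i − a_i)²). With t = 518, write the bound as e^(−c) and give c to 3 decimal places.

Σ(b_i − a_i)² = 153·10² + 94·2² + 192·10² = 34876.
c = 2t² / 34876 = 2·518² / 34876 = 15.3873.

15.387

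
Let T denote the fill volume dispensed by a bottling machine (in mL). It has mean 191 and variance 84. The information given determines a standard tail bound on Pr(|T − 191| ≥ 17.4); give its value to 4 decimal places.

0.2774

Mean and variance are known, so Chebyshev's inequality applies.
Chebyshev: Pr(|T − μ| ≥ t) ≤ Var(T)/t².
Bound = 84 / 302.76 = 0.2774.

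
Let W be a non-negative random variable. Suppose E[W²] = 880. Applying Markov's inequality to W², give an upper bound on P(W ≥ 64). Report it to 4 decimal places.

0.2148

Since W ≥ 0, the event {W ≥ 64} is the same as {W² ≥ 4096}.
Markov's inequality applied to W² gives P(W² ≥ 4096) ≤ E[W²]/4096 = 880/4096 = 0.2148.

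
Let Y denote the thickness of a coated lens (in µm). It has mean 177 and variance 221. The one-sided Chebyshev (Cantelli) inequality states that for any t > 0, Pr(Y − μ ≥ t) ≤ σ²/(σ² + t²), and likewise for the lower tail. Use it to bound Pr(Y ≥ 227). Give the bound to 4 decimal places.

Here σ² = 221 and t = 50, so σ² + t² = 2721.
Cantelli's bound: 221/2721 = 0.0812.

0.0812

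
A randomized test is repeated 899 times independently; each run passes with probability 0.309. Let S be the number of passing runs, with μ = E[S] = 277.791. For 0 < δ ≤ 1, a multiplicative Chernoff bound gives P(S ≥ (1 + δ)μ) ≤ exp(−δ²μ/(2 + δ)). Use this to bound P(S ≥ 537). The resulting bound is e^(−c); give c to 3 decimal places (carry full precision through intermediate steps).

Write 537 = (1 + δ)μ, so δ = 537/277.791 − 1 = 0.933108…
Then the exponent is δ²μ/(2 + δ) = (537 − μ)² / (μ·(2 + δ)) = 82.462013.

82.462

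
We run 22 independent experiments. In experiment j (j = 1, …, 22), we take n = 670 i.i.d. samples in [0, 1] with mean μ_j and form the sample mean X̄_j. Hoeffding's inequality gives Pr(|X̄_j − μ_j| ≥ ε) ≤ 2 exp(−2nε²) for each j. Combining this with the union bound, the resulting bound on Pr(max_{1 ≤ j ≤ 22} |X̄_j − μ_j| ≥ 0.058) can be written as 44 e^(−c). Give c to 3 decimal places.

4.508

Union bound over the 22 events: Pr(max_{1 ≤ j ≤ 22} |X̄_j − μ_j| ≥ 0.058) ≤ 22·2·exp(−2nε²) = 44 exp(−2·670·0.058²).
So c = 2·670·0.058² = 4.5078.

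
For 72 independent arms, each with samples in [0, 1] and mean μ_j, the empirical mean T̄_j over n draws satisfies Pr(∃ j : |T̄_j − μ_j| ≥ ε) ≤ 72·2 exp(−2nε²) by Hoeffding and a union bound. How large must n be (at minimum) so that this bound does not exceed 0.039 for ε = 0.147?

Need 2·72·exp(−2nε²) ≤ 0.039, i.e. exp(−2nε²) ≤ 0.039/144.
So 2nε² ≥ ln(144/0.039) = 8.214007.
Hence n ≥ 8.214007/(2·0.147²) = 190.060.
The smallest integer n is 191.

191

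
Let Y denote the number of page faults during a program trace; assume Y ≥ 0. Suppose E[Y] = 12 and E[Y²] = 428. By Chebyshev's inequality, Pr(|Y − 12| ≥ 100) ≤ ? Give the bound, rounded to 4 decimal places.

Var(Y) = E[Y²] − (E[Y])² = 428 − 144 = 284.
Chebyshev's inequality: Pr(|Y − μ| ≥ t) ≤ Var(Y)/t² = 284/10000 = 0.0284.

0.0284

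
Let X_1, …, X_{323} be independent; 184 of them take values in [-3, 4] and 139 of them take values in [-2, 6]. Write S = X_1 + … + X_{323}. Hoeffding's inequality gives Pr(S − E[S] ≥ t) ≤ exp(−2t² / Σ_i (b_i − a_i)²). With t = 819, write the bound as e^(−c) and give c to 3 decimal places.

74.895

Σ(b_i − a_i)² = 184·7² + 139·8² = 17912.
c = 2t² / 17912 = 2·819² / 17912 = 74.8952.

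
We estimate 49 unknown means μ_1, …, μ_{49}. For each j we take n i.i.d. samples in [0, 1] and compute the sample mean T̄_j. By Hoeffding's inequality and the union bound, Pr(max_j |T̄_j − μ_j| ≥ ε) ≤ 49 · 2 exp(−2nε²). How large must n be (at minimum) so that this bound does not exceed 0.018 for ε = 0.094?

487

Need 2·49·exp(−2nε²) ≤ 0.018, i.e. exp(−2nε²) ≤ 0.018/98.
So 2nε² ≥ ln(98/0.018) = 8.602351.
Hence n ≥ 8.602351/(2·0.094²) = 486.779.
The smallest integer n is 487.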